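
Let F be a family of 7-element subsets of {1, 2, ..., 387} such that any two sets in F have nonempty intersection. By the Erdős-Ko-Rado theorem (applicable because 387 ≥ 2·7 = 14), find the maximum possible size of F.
max |F| = C(386, 6) = 4418083042912

The Erdős-Ko-Rado theorem states: for n ≥ 2k, an intersecting family of k-subsets of an n-element set has size at most C(n − 1, k − 1), with equality for 'star' families {A ⊆ [n] : |A| = k, i ∈ A} (fix an element i). For n = 387, k = 7: C(386, 6) = 4418083042912.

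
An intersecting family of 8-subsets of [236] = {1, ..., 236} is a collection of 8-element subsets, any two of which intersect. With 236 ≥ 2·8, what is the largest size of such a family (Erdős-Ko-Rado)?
max |F| = C(235, 7) = 7175834063970

Erdős-Ko-Rado (1961): when n ≥ 2k, max |F| = C(n−1, k−1). The bound is attained by the star {A : i ∈ A} for any fixed i ∈ [n]. Here C(236−1, 8−1) = C(235, 7) = 7175834063970.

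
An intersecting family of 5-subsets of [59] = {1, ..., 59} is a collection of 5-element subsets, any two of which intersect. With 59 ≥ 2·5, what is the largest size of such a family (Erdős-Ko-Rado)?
max |F| = C(58, 4) = 424270

Erdős-Ko-Rado (1961): when n ≥ 2k, max |F| = C(n−1, k−1). The bound is attained by the star {A : i ∈ A} for any fixed i ∈ [n]. Here C(59−1, 5−1) = C(58, 4) = 424270.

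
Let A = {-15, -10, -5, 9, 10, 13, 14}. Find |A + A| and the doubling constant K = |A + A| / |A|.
K = |A + A| / |A| = 24/7

Enumerate A + A = {a + b : a, b ∈ A}. With |A| = 7, there are |A|^2 = 49 ordered sum pairs; collecting distinct values, A + A = {-30, -25, -20, -15, -10, -6, -5, -2, -1, 0, 3, 4, 5, 8, 9, 18, 19, 20, 22, 23, 24, 26, 27, 28}, so |A + A| = 24. Thus K = 24/7. For comparison, the minimum possible |A + A| over all 7-element sets is 2·7 − 1 = 13 (so min K = 13/7), attained only by arithmetic progressions.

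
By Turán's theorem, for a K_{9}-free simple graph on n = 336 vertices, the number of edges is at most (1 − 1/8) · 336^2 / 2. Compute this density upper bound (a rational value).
Turán density bound = (7/8) · 336^2/2 = 49392

Turán's theorem: ex(n, K_{r+1}) is achieved by the complete r-partite Turán graph T(n, r) with parts as balanced as possible, and is at most (1 − 1/r) · n^2/2. For r = 8, n = 336: the density bound is (7/8) · 112896/2 = 49392. Since 8 ∣ 336, the Turán graph T(336, 8) has parts of equal size 42, and its edge count e(T(336, 8)) = 49392 attains the density bound exactly.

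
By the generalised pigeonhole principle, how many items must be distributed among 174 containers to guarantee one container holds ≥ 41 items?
n = (41 − 1)·174 + 1 = 6961

By the generalised pigeonhole principle, to guarantee some box contains ≥ r objects we need more than (r − 1) · k objects total. Threshold: n = (r − 1) · k + 1. With r = 41 and k = 174: n = 40 · 174 + 1 = 6960 + 1 = 6961. For n = 6960 = 40 · 174, we can put exactly 40 objects in every box, avoiding 41 in any single one — so 6961 is tight.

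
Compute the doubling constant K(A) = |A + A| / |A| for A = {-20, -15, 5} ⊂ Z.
K = |A + A| / |A| = 6/3 = 2

Enumerate A + A = {a + b : a, b ∈ A}. With |A| = 3, there are |A|^2 = 9 ordered sum pairs; collecting distinct values, A + A = {-40, -35, -30, -15, -10, 10}, so |A + A| = 6. Thus K = 6/3 = 2. For comparison, the minimum possible |A + A| over all 3-element sets is 2·3 − 1 = 5 (so min K = 5/3), attained only by arithmetic progressions.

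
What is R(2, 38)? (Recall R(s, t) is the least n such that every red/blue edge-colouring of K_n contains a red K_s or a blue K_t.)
R(2, 38) = 38

R(2, k) = k for all k ≥ 2: in a 2-colouring of K_k, either some edge is red (a red K_2) or all edges are blue (a blue K_k). And K_{37} coloured all-blue has no blue K_38, so R(2, 38) > 37. Hence R(2, 38) = 38.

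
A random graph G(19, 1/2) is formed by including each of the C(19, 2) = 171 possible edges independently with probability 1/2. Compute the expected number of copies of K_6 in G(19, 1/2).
E[# K_6] = C(19, 6) · (1/2)^C(6, 2) = 27132 / 2^15 = 6783/8192 ≈ 0.828003

For each 6-subset S of vertices (there are C(19, 6) = 27132 such S), let X_S = 1 if S induces a K_6 (all C(6, 2) = 15 edges present). Then P(X_S = 1) = (1/2)^15 = 1/32768. By linearity of expectation, E[# K_6] = C(19, 6) · (1/2)^15 = 27132 / 32768 = 6783/8192 ≈ 0.828003.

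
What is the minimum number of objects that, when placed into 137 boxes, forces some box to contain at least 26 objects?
n = (26 − 1)·137 + 1 = 3426

By the generalised pigeonhole principle, to guarantee some box contains ≥ r objects we need more than (r − 1) · k objects total. Threshold: n = (r − 1) · k + 1. With r = 26 and k = 137: n = 25 · 137 + 1 = 3425 + 1 = 3426. For n = 3425 = 25 · 137, we can put exactly 25 objects in every box, avoiding 26 in any single one — so 3426 is tight.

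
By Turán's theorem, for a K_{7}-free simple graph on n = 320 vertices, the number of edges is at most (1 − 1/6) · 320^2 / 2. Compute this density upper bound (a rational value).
Turán density bound = (5/6) · 320^2/2 = 128000/3 ≈ 42666.6667

Turán's theorem: ex(n, K_{r+1}) is achieved by the complete r-partite Turán graph T(n, r) with parts as balanced as possible, and is at most (1 − 1/r) · n^2/2. For r = 6, n = 320: the density bound is (5/6) · 102400/2 = 128000/3 ≈ 42666.6667. The integer-valued extremum is e(T(320, 6)) = 42666, which is strictly less than the density bound 128000/3 since 6 ∤ 320 (the parts of T(320, 6) cannot all be equal).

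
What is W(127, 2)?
W(127, 2) = 127 + 1 = 128

A 2-term AP is any pair of integers, so a monochromatic 2-AP exists iff some colour is used at least twice. With 127 colours, the colouring i ↦ i on {1, ..., 127} uses each colour once, avoiding any monochromatic pair, so W(127, 2) > 127. For {1, ..., 128}, pigeonhole forces two integers of the same colour, which form a monochromatic 2-AP. Hence W(127, 2) = 128.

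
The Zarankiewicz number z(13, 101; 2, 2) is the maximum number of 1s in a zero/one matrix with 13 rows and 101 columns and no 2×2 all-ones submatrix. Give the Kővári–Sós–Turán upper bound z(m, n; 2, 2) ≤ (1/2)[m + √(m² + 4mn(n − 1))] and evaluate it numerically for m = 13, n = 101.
z(13, 101; 2, 2) ≤ (1/2)[13 + √(13² + 4·13·101·100)] = (1/2)[13 + √525369] = 368.9117

Kővári–Sós–Turán: let r_1, ..., r_13 be the row sums and z = Σ r_i the total number of 1s. Each pair of columns can share at most one row with both entries 1 (else a 2×2 all-ones block appears), so Σ_i C(r_i, 2) ≤ C(101, 2) = 5050. By convexity Σ_i C(r_i, 2) ≥ 13·C(z/13, 2) = z(z − 13)/(2·13), giving z² − 13z − 13·101·100 ≤ 0 and hence z ≤ (1/2)[13 + √(169 + 4·131300)] = (1/2)[13 + √525369] ≈ (1/2)(13 + 724.8234) = 368.9117.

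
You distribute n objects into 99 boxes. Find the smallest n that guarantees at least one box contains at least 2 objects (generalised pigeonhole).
n = (2 − 1)·99 + 1 = 100

By the generalised pigeonhole principle, to guarantee some box contains ≥ r objects we need more than (r − 1) · k objects total. Threshold: n = (r − 1) · k + 1. With r = 2 and k = 99: n = 1 · 99 + 1 = 99 + 1 = 100. For n = 99 = 1 · 99, we can put exactly 1 objects in every box, avoiding 2 in any single one — so 100 is tight.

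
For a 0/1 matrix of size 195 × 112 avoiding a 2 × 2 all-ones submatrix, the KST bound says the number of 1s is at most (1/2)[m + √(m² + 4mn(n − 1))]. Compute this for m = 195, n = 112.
z(195, 112; 2, 2) ≤ (1/2)[195 + √(195² + 4·195·112·111)] = (1/2)[195 + √9734985] = 1657.5469

Kővári–Sós–Turán: let r_1, ..., r_195 be the row sums and z = Σ r_i the total number of 1s. Each pair of columns can share at most one row with both entries 1 (else a 2×2 all-ones block appears), so Σ_i C(r_i, 2) ≤ C(112, 2) = 6216. By convexity Σ_i C(r_i, 2) ≥ 195·C(z/195, 2) = z(z − 195)/(2·195), giving z² − 195z − 195·112·111 ≤ 0 and hence z ≤ (1/2)[195 + √(38025 + 4·2424240)] = (1/2)[195 + √9734985] ≈ (1/2)(195 + 3120.0937) = 1657.5469.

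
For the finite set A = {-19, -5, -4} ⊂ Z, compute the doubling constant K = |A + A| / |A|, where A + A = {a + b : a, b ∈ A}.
K = |A + A| / |A| = 6/3 = 2

Enumerate A + A = {a + b : a, b ∈ A}. With |A| = 3, there are |A|^2 = 9 ordered sum pairs; collecting distinct values, A + A = {-38, -24, -23, -10, -9, -8}, so |A + A| = 6. Thus K = 6/3 = 2. For comparison, the minimum possible |A + A| over all 3-element sets is 2·3 − 1 = 5 (so min K = 5/3), attained only by arithmetic progressions.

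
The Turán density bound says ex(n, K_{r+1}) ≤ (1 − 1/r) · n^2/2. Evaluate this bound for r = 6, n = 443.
Turán density bound = (5/6) · 443^2/2 = 981245/12 ≈ 81770.4167

Turán's theorem: ex(n, K_{r+1}) is achieved by the complete r-partite Turán graph T(n, r) with parts as balanced as possible, and is at most (1 − 1/r) · n^2/2. For r = 6, n = 443: the density bound is (5/6) · 196249/2 = 981245/12 ≈ 81770.4167. The integer-valued extremum is e(T(443, 6)) = 81770, which is strictly less than the density bound 981245/12 since 6 ∤ 443 (the parts of T(443, 6) cannot all be equal).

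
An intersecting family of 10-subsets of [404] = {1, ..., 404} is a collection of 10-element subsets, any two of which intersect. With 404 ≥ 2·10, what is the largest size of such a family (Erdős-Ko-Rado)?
max |F| = C(403, 9) = 706173126431136650

The Erdős-Ko-Rado theorem states: for n ≥ 2k, an intersecting family of k-subsets of an n-element set has size at most C(n − 1, k − 1), with equality for 'star' families {A ⊆ [n] : |A| = k, i ∈ A} (fix an element i). For n = 404, k = 10: C(403, 9) = 706173126431136650.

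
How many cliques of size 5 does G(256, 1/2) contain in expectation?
E[# K_5] = C(256, 5) · (1/2)^C(5, 2) = 8809549056 / 2^10 = 34412301/4 = 8603075.25

For each 5-subset S of vertices (there are C(256, 5) = 8809549056 such S), let X_S = 1 if S induces a K_5 (all C(5, 2) = 10 edges present). Then P(X_S = 1) = (1/2)^10 = 1/1024. By linearity of expectation, E[# K_5] = C(256, 5) · (1/2)^10 = 8809549056 / 1024 = 34412301/4 = 8603075.25.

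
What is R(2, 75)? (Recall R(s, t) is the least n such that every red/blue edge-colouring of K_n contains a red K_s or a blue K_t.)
R(2, 75) = 75

R(2, k) = k for all k ≥ 2: in a 2-colouring of K_k, either some edge is red (a red K_2) or all edges are blue (a blue K_k). And K_{74} coloured all-blue has no blue K_75, so R(2, 75) > 74. Hence R(2, 75) = 75.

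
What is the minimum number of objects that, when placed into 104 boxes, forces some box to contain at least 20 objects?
n = (20 − 1)·104 + 1 = 1977

By the generalised pigeonhole principle, to guarantee some box contains ≥ r objects we need more than (r − 1) · k objects total. Threshold: n = (r − 1) · k + 1. With r = 20 and k = 104: n = 19 · 104 + 1 = 1976 + 1 = 1977. For n = 1976 = 19 · 104, we can put exactly 19 objects in every box, avoiding 20 in any single one — so 1977 is tight.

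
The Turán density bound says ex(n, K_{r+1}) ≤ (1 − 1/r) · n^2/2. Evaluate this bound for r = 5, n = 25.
Turán density bound = (4/5) · 25^2/2 = 250

Turán's theorem: ex(n, K_{r+1}) is achieved by the complete r-partite Turán graph T(n, r) with parts as balanced as possible, and is at most (1 − 1/r) · n^2/2. For r = 5, n = 25: the density bound is (4/5) · 625/2 = 250. Since 5 ∣ 25, the Turán graph T(25, 5) has parts of equal size 5, and its edge count e(T(25, 5)) = 250 attains the density bound exactly.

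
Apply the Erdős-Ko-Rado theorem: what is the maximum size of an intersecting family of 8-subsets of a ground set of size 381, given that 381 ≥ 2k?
max |F| = C(380, 7) = 214741575477000

The Erdős-Ko-Rado theorem states: for n ≥ 2k, an intersecting family of k-subsets of an n-element set has size at most C(n − 1, k − 1), with equality for 'star' families {A ⊆ [n] : |A| = k, i ∈ A} (fix an element i). For n = 381, k = 8: C(380, 7) = 214741575477000.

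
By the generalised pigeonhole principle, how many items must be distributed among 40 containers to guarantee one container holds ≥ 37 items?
n = (37 − 1)·40 + 1 = 1441

By the generalised pigeonhole principle, to guarantee some box contains ≥ r objects we need more than (r − 1) · k objects total. Threshold: n = (r − 1) · k + 1. With r = 37 and k = 40: n = 36 · 40 + 1 = 1440 + 1 = 1441. For n = 1440 = 36 · 40, we can put exactly 36 objects in every box, avoiding 37 in any single one — so 1441 is tight.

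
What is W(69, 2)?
W(69, 2) = 69 + 1 = 70

A 2-term AP is any pair of integers, so a monochromatic 2-AP exists iff some colour is used at least twice. With 69 colours, the colouring i ↦ i on {1, ..., 69} uses each colour once, avoiding any monochromatic pair, so W(69, 2) > 69. For {1, ..., 70}, pigeonhole forces two integers of the same colour, which form a monochromatic 2-AP. Hence W(69, 2) = 70.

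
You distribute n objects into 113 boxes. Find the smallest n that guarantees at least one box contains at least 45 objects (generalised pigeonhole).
n = (45 − 1)·113 + 1 = 4973

By the generalised pigeonhole principle, to guarantee some box contains ≥ r objects we need more than (r − 1) · k objects total. Threshold: n = (r − 1) · k + 1. With r = 45 and k = 113: n = 44 · 113 + 1 = 4972 + 1 = 4973. For n = 4972 = 44 · 113, we can put exactly 44 objects in every box, avoiding 45 in any single one — so 4973 is tight.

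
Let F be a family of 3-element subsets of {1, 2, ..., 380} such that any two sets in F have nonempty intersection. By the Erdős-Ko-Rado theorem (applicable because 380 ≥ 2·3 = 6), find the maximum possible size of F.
max |F| = C(379, 2) = 71631

Erdős-Ko-Rado (1961): when n ≥ 2k, max |F| = C(n−1, k−1). The bound is attained by the star {A : i ∈ A} for any fixed i ∈ [n]. Here C(380−1, 3−1) = C(379, 2) = 71631.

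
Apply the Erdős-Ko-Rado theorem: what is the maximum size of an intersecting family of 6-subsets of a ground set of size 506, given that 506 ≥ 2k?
max |F| = C(505, 5) = 268318178226

The Erdős-Ko-Rado theorem states: for n ≥ 2k, an intersecting family of k-subsets of an n-element set has size at most C(n − 1, k − 1), with equality for 'star' families {A ⊆ [n] : |A| = k, i ∈ A} (fix an element i). For n = 506, k = 6: C(505, 5) = 268318178226.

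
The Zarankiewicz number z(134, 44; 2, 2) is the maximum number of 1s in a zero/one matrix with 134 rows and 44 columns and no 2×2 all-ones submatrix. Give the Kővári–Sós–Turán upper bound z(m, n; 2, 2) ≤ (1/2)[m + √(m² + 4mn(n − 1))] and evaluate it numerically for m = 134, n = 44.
z(134, 44; 2, 2) ≤ (1/2)[134 + √(134² + 4·134·44·43)] = (1/2)[134 + √1032068] = 574.9537

Kővári–Sós–Turán: let r_1, ..., r_134 be the row sums and z = Σ r_i the total number of 1s. Each pair of columns can share at most one row with both entries 1 (else a 2×2 all-ones block appears), so Σ_i C(r_i, 2) ≤ C(44, 2) = 946. By convexity Σ_i C(r_i, 2) ≥ 134·C(z/134, 2) = z(z − 134)/(2·134), giving z² − 134z − 134·44·43 ≤ 0 and hence z ≤ (1/2)[134 + √(17956 + 4·253528)] = (1/2)[134 + √1032068] ≈ (1/2)(134 + 1015.9075) = 574.9537.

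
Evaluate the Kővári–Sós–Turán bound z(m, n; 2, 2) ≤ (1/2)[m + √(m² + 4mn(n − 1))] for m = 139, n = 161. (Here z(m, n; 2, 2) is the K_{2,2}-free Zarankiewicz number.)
z(139, 161; 2, 2) ≤ (1/2)[139 + √(139² + 4·139·161·160)] = (1/2)[139 + √14341881] = 1963.0338

Kővári–Sós–Turán: let r_1, ..., r_139 be the row sums and z = Σ r_i the total number of 1s. Each pair of columns can share at most one row with both entries 1 (else a 2×2 all-ones block appears), so Σ_i C(r_i, 2) ≤ C(161, 2) = 12880. By convexity Σ_i C(r_i, 2) ≥ 139·C(z/139, 2) = z(z − 139)/(2·139), giving z² − 139z − 139·161·160 ≤ 0 and hence z ≤ (1/2)[139 + √(19321 + 4·3580640)] = (1/2)[139 + √14341881] ≈ (1/2)(139 + 3787.0676) = 1963.0338.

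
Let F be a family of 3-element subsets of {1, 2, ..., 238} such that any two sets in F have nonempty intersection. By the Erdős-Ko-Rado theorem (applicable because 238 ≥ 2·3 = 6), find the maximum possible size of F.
max |F| = C(237, 2) = 27966

The Erdős-Ko-Rado theorem states: for n ≥ 2k, an intersecting family of k-subsets of an n-element set has size at most C(n − 1, k − 1), with equality for 'star' families {A ⊆ [n] : |A| = k, i ∈ A} (fix an element i). For n = 238, k = 3: C(237, 2) = 27966.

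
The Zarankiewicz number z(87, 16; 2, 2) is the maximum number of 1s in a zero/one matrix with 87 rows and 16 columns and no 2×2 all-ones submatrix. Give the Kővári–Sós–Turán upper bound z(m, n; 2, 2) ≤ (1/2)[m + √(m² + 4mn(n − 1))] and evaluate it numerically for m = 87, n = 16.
z(87, 16; 2, 2) ≤ (1/2)[87 + √(87² + 4·87·16·15)] = (1/2)[87 + √91089] = 194.4048

Kővári–Sós–Turán: let r_1, ..., r_87 be the row sums and z = Σ r_i the total number of 1s. Each pair of columns can share at most one row with both entries 1 (else a 2×2 all-ones block appears), so Σ_i C(r_i, 2) ≤ C(16, 2) = 120. By convexity Σ_i C(r_i, 2) ≥ 87·C(z/87, 2) = z(z − 87)/(2·87), giving z² − 87z − 87·16·15 ≤ 0 and hence z ≤ (1/2)[87 + √(7569 + 4·20880)] = (1/2)[87 + √91089] ≈ (1/2)(87 + 301.8095) = 194.4048.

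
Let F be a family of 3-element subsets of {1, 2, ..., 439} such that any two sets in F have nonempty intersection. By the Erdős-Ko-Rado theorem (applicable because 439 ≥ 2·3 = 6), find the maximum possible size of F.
max |F| = C(438, 2) = 95703

The Erdős-Ko-Rado theorem states: for n ≥ 2k, an intersecting family of k-subsets of an n-element set has size at most C(n − 1, k − 1), with equality for 'star' families {A ⊆ [n] : |A| = k, i ∈ A} (fix an element i). For n = 439, k = 3: C(438, 2) = 95703.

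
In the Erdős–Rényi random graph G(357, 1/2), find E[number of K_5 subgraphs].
E[# K_5] = C(357, 5) · (1/2)^C(5, 2) = 46983275241 / 2^10 ≈ 45882104.727539

For each 5-subset S of vertices (there are C(357, 5) = 46983275241 such S), let X_S = 1 if S induces a K_5 (all C(5, 2) = 10 edges present). Then P(X_S = 1) = (1/2)^10 = 1/1024. By linearity of expectation, E[# K_5] = C(357, 5) · (1/2)^10 = 46983275241 / 1024 ≈ 45882104.727539.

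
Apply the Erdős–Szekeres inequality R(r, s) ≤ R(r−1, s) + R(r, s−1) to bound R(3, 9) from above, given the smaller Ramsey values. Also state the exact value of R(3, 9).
R(3, 9) ≤ R(2, 9) + R(3, 8) = 9 + 28 = 37; exact value R(3, 9) = 36.

The Erdős–Szekeres recurrence R(r, s) ≤ R(r−1, s) + R(r, s−1) applied to (r, s) = (3, 9) gives
  R(3, 9) ≤ R(2, 9) + R(3, 8) = 9 + 28 = 37.
(Recall R(2, k) = k and R is symmetric.) The recurrence is not tight here (it gives 37, but the exact value is R(3, 9) = 36); the tight upper bound requires a sharper argument than the simple recurrence, combined with a lower-bound construction on K_{35}.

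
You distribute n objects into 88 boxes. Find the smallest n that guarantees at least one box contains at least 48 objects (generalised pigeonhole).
n = (48 − 1)·88 + 1 = 4137

By the generalised pigeonhole principle, to guarantee some box contains ≥ r objects we need more than (r − 1) · k objects total. Threshold: n = (r − 1) · k + 1. With r = 48 and k = 88: n = 47 · 88 + 1 = 4136 + 1 = 4137. For n = 4136 = 47 · 88, we can put exactly 47 objects in every box, avoiding 48 in any single one — so 4137 is tight.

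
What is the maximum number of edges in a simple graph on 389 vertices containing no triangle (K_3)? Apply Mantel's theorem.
ex(389, K_3) = ⌊389^2/4⌋ = 37830

Mantel (1907): a triangle-free graph on n vertices has at most ⌊n^2/4⌋ edges, with equality for the complete bipartite graph K_{⌊n/2⌋, ⌈n/2⌉}. For n = 389: ⌊389^2/4⌋ = ⌊151321/4⌋ = 37830. The extremal graph is K_{194, 195}, which has 194·195 = 37830 edges.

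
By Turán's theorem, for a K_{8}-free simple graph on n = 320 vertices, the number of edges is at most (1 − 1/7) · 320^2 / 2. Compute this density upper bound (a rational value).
Turán density bound = (6/7) · 320^2/2 = 307200/7 ≈ 43885.7143

Turán's theorem: ex(n, K_{r+1}) is achieved by the complete r-partite Turán graph T(n, r) with parts as balanced as possible, and is at most (1 − 1/r) · n^2/2. For r = 7, n = 320: the density bound is (6/7) · 102400/2 = 307200/7 ≈ 43885.7143. The integer-valued extremum is e(T(320, 7)) = 43885, which is strictly less than the density bound 307200/7 since 7 ∤ 320 (the parts of T(320, 7) cannot all be equal).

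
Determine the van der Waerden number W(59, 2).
W(59, 2) = 59 + 1 = 60

A 2-term AP is any pair of integers, so a monochromatic 2-AP exists iff some colour is used at least twice. With 59 colours, the colouring i ↦ i on {1, ..., 59} uses each colour once, avoiding any monochromatic pair, so W(59, 2) > 59. For {1, ..., 60}, pigeonhole forces two integers of the same colour, which form a monochromatic 2-AP. Hence W(59, 2) = 60.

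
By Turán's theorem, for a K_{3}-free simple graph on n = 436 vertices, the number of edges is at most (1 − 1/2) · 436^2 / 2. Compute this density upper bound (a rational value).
Turán density bound = (1/2) · 436^2/2 = 47524

Turán's theorem: ex(n, K_{r+1}) is achieved by the complete r-partite Turán graph T(n, r) with parts as balanced as possible, and is at most (1 − 1/r) · n^2/2. For r = 2, n = 436: the density bound is (1/2) · 190096/2 = 47524. Since 2 ∣ 436, the Turán graph T(436, 2) has parts of equal size 218, and its edge count e(T(436, 2)) = 47524 attains the density bound exactly.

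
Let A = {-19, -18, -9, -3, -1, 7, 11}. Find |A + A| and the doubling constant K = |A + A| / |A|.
K = |A + A| / |A| = 26/7

Enumerate A + A = {a + b : a, b ∈ A}. With |A| = 7, there are |A|^2 = 49 ordered sum pairs; collecting distinct values, A + A = {-38, -37, -36, -28, -27, -22, -21, -20, -19, -18, -12, -11, -10, -8, -7, -6, -4, -2, 2, 4, 6, 8, 10, 14, 18, 22}, so |A + A| = 26. Thus K = 26/7. For comparison, the minimum possible |A + A| over all 7-element sets is 2·7 − 1 = 13 (so min K = 13/7), attained only by arithmetic progressions.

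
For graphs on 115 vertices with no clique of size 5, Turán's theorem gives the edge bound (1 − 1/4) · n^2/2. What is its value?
Turán density bound = (3/4) · 115^2/2 = 39675/8 ≈ 4959.375

Turán's theorem: ex(n, K_{r+1}) is achieved by the complete r-partite Turán graph T(n, r) with parts as balanced as possible, and is at most (1 − 1/r) · n^2/2. For r = 4, n = 115: the density bound is (3/4) · 13225/2 = 39675/8 ≈ 4959.375. The integer-valued extremum is e(T(115, 4)) = 4959, which is strictly less than the density bound 39675/8 since 4 ∤ 115 (the parts of T(115, 4) cannot all be equal).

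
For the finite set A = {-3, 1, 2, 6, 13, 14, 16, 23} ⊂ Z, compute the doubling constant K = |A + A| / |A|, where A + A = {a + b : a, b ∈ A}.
K = |A + A| / |A| = 32/8 = 4

Enumerate A + A = {a + b : a, b ∈ A}. With |A| = 8, there are |A|^2 = 64 ordered sum pairs; collecting distinct values, A + A = {-6, -2, -1, 2, 3, 4, 7, 8, 10, 11, 12, 13, 14, 15, 16, 17, 18, 19, 20, 22, 24, 25, 26, 27, 28, 29, 30, 32, 36, 37, 39, 46}, so |A + A| = 32. Thus K = 32/8 = 4. For comparison, the minimum possible |A + A| over all 8-element sets is 2·8 − 1 = 15 (so min K = 15/8), attained only by arithmetic progressions.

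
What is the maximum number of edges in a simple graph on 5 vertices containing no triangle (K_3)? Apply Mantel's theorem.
ex(5, K_3) = ⌊5^2/4⌋ = 6

Mantel (1907): a triangle-free graph on n vertices has at most ⌊n^2/4⌋ edges, with equality for the complete bipartite graph K_{⌊n/2⌋, ⌈n/2⌉}. For n = 5: ⌊5^2/4⌋ = ⌊25/4⌋ = 6. The extremal graph is K_{2, 3}, which has 2·3 = 6 edges.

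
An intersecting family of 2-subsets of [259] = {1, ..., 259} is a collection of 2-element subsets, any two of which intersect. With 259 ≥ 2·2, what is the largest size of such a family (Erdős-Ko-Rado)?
max |F| = C(258, 1) = 258

Erdős-Ko-Rado (1961): when n ≥ 2k, max |F| = C(n−1, k−1). The bound is attained by the star {A : i ∈ A} for any fixed i ∈ [n]. Here C(259−1, 2−1) = C(258, 1) = 258.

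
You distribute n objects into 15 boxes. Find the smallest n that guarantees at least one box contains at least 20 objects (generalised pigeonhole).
n = (20 − 1)·15 + 1 = 286

By the generalised pigeonhole principle, to guarantee some box contains ≥ r objects we need more than (r − 1) · k objects total. Threshold: n = (r − 1) · k + 1. With r = 20 and k = 15: n = 19 · 15 + 1 = 285 + 1 = 286. For n = 285 = 19 · 15, we can put exactly 19 objects in every box, avoiding 20 in any single one — so 286 is tight.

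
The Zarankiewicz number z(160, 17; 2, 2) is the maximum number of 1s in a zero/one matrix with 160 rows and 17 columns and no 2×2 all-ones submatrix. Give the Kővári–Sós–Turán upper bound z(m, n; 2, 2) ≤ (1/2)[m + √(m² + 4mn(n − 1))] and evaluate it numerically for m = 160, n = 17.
z(160, 17; 2, 2) ≤ (1/2)[160 + √(160² + 4·160·17·16)] = (1/2)[160 + √199680] = 303.4278

Kővári–Sós–Turán: let r_1, ..., r_160 be the row sums and z = Σ r_i the total number of 1s. Each pair of columns can share at most one row with both entries 1 (else a 2×2 all-ones block appears), so Σ_i C(r_i, 2) ≤ C(17, 2) = 136. By convexity Σ_i C(r_i, 2) ≥ 160·C(z/160, 2) = z(z − 160)/(2·160), giving z² − 160z − 160·17·16 ≤ 0 and hence z ≤ (1/2)[160 + √(25600 + 4·43520)] = (1/2)[160 + √199680] ≈ (1/2)(160 + 446.8557) = 303.4278.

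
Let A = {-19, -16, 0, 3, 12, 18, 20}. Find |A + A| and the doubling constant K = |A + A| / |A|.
K = |A + A| / |A| = 27/7

Enumerate A + A = {a + b : a, b ∈ A}. With |A| = 7, there are |A|^2 = 49 ordered sum pairs; collecting distinct values, A + A = {-38, -35, -32, -19, -16, -13, -7, -4, -1, 0, 1, 2, 3, 4, 6, 12, 15, 18, 20, 21, 23, 24, 30, 32, 36, 38, 40}, so |A + A| = 27. Thus K = 27/7. For comparison, the minimum possible |A + A| over all 7-element sets is 2·7 − 1 = 13 (so min K = 13/7), attained only by arithmetic progressions.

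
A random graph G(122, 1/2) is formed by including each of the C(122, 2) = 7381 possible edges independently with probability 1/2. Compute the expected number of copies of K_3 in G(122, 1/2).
E[# K_3] = C(122, 3) · (1/2)^C(3, 2) = 295240 / 2^3 = 36905

For each 3-subset S of vertices (there are C(122, 3) = 295240 such S), let X_S = 1 if S induces a K_3 (all C(3, 2) = 3 edges present). Then P(X_S = 1) = (1/2)^3 = 1/8. By linearity of expectation, E[# K_3] = C(122, 3) · (1/2)^3 = 295240 / 8 = 36905.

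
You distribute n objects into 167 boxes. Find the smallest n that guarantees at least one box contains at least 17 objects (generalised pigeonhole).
n = (17 − 1)·167 + 1 = 2673

By the generalised pigeonhole principle, to guarantee some box contains ≥ r objects we need more than (r − 1) · k objects total. Threshold: n = (r − 1) · k + 1. With r = 17 and k = 167: n = 16 · 167 + 1 = 2672 + 1 = 2673. For n = 2672 = 16 · 167, we can put exactly 16 objects in every box, avoiding 17 in any single one — so 2673 is tight.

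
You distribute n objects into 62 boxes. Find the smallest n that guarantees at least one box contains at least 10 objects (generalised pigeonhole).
n = (10 − 1)·62 + 1 = 559

By the generalised pigeonhole principle, to guarantee some box contains ≥ r objects we need more than (r − 1) · k objects total. Threshold: n = (r − 1) · k + 1. With r = 10 and k = 62: n = 9 · 62 + 1 = 558 + 1 = 559. For n = 558 = 9 · 62, we can put exactly 9 objects in every box, avoiding 10 in any single one — so 559 is tight.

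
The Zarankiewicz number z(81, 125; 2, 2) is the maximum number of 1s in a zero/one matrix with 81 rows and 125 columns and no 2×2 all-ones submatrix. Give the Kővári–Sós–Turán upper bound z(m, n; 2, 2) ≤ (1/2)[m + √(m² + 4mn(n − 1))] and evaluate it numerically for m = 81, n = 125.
z(81, 125; 2, 2) ≤ (1/2)[81 + √(81² + 4·81·125·124)] = (1/2)[81 + √5028561] = 1161.7227

Kővári–Sós–Turán: let r_1, ..., r_81 be the row sums and z = Σ r_i the total number of 1s. Each pair of columns can share at most one row with both entries 1 (else a 2×2 all-ones block appears), so Σ_i C(r_i, 2) ≤ C(125, 2) = 7750. By convexity Σ_i C(r_i, 2) ≥ 81·C(z/81, 2) = z(z − 81)/(2·81), giving z² − 81z − 81·125·124 ≤ 0 and hence z ≤ (1/2)[81 + √(6561 + 4·1255500)] = (1/2)[81 + √5028561] ≈ (1/2)(81 + 2242.4453) = 1161.7227.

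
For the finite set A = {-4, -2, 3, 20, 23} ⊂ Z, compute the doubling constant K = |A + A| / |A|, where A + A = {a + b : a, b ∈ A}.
K = |A + A| / |A| = 15/5 = 3

Enumerate A + A = {a + b : a, b ∈ A}. With |A| = 5, there are |A|^2 = 25 ordered sum pairs; collecting distinct values, A + A = {-8, -6, -4, -1, 1, 6, 16, 18, 19, 21, 23, 26, 40, 43, 46}, so |A + A| = 15. Thus K = 15/5 = 3. For comparison, the minimum possible |A + A| over all 5-element sets is 2·5 − 1 = 9 (so min K = 9/5), attained only by arithmetic progressions.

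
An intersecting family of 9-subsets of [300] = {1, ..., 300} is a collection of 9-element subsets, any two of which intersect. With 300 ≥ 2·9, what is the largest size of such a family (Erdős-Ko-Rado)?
max |F| = C(299, 8) = 1441567250764641

Erdős-Ko-Rado (1961): when n ≥ 2k, max |F| = C(n−1, k−1). The bound is attained by the star {A : i ∈ A} for any fixed i ∈ [n]. Here C(300−1, 9−1) = C(299, 8) = 1441567250764641.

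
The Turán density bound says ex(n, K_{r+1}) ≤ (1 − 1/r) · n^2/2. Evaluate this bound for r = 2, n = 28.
Turán density bound = (1/2) · 28^2/2 = 196

Turán's theorem: ex(n, K_{r+1}) is achieved by the complete r-partite Turán graph T(n, r) with parts as balanced as possible, and is at most (1 − 1/r) · n^2/2. For r = 2, n = 28: the density bound is (1/2) · 784/2 = 196. Since 2 ∣ 28, the Turán graph T(28, 2) has parts of equal size 14, and its edge count e(T(28, 2)) = 196 attains the density bound exactly.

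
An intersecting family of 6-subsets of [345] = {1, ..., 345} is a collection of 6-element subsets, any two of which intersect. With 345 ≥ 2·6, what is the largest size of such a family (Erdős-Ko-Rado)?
max |F| = C(344, 5) = 38987978568

Erdős-Ko-Rado (1961): when n ≥ 2k, max |F| = C(n−1, k−1). The bound is attained by the star {A : i ∈ A} for any fixed i ∈ [n]. Here C(345−1, 6−1) = C(344, 5) = 38987978568.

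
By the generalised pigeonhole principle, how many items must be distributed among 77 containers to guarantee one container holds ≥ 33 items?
n = (33 − 1)·77 + 1 = 2465

By the generalised pigeonhole principle, to guarantee some box contains ≥ r objects we need more than (r − 1) · k objects total. Threshold: n = (r − 1) · k + 1. With r = 33 and k = 77: n = 32 · 77 + 1 = 2464 + 1 = 2465. For n = 2464 = 32 · 77, we can put exactly 32 objects in every box, avoiding 33 in any single one — so 2465 is tight.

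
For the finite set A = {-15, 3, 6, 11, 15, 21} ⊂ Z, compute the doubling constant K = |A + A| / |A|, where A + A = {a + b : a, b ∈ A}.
K = |A + A| / |A| = 20/6 = 10/3

Enumerate A + A = {a + b : a, b ∈ A}. With |A| = 6, there are |A|^2 = 36 ordered sum pairs; collecting distinct values, A + A = {-30, -12, -9, -4, 0, 6, 9, 12, 14, 17, 18, 21, 22, 24, 26, 27, 30, 32, 36, 42}, so |A + A| = 20. Thus K = 20/6 = 10/3. For comparison, the minimum possible |A + A| over all 6-element sets is 2·6 − 1 = 11 (so min K = 11/6), attained only by arithmetic progressions.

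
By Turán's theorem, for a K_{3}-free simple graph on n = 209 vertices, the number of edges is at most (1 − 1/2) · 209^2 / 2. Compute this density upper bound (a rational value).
Turán density bound = (1/2) · 209^2/2 = 43681/4 ≈ 10920.25

Turán's theorem: ex(n, K_{r+1}) is achieved by the complete r-partite Turán graph T(n, r) with parts as balanced as possible, and is at most (1 − 1/r) · n^2/2. For r = 2, n = 209: the density bound is (1/2) · 43681/2 = 43681/4 ≈ 10920.25. The integer-valued extremum is e(T(209, 2)) = 10920, which is strictly less than the density bound 43681/4 since 2 ∤ 209 (the parts of T(209, 2) cannot all be equal).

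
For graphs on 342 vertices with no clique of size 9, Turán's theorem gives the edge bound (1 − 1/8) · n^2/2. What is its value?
Turán density bound = (7/8) · 342^2/2 = 204687/4 ≈ 51171.75

Turán's theorem: ex(n, K_{r+1}) is achieved by the complete r-partite Turán graph T(n, r) with parts as balanced as possible, and is at most (1 − 1/r) · n^2/2. For r = 8, n = 342: the density bound is (7/8) · 116964/2 = 204687/4 ≈ 51171.75. The integer-valued extremum is e(T(342, 8)) = 51171, which is strictly less than the density bound 204687/4 since 8 ∤ 342 (the parts of T(342, 8) cannot all be equal).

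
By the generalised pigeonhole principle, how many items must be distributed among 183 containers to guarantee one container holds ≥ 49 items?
n = (49 − 1)·183 + 1 = 8785

By the generalised pigeonhole principle, to guarantee some box contains ≥ r objects we need more than (r − 1) · k objects total. Threshold: n = (r − 1) · k + 1. With r = 49 and k = 183: n = 48 · 183 + 1 = 8784 + 1 = 8785. For n = 8784 = 48 · 183, we can put exactly 48 objects in every box, avoiding 49 in any single one — so 8785 is tight.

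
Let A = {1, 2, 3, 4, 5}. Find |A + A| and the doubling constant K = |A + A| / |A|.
K = |A + A| / |A| = 9/5

Enumerate A + A = {a + b : a, b ∈ A}. With |A| = 5, there are |A|^2 = 25 ordered sum pairs; collecting distinct values, A + A = {2, 3, 4, 5, 6, 7, 8, 9, 10}, so |A + A| = 9. Thus K = 9/5. Here |A + A| = 2|A| − 1 = 9, the minimum possible — so K = 9/5 is minimal, which holds iff A is an arithmetic progression.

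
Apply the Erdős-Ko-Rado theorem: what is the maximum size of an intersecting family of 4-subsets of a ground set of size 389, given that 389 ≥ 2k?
max |F| = C(388, 3) = 9660036

Erdős-Ko-Rado (1961): when n ≥ 2k, max |F| = C(n−1, k−1). The bound is attained by the star {A : i ∈ A} for any fixed i ∈ [n]. Here C(389−1, 4−1) = C(388, 3) = 9660036.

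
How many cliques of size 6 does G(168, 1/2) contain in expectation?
E[# K_6] = C(168, 6) · (1/2)^C(6, 2) = 28530983404 / 2^15 = 7132745851/8192 ≈ 870696.515015

For each 6-subset S of vertices (there are C(168, 6) = 28530983404 such S), let X_S = 1 if S induces a K_6 (all C(6, 2) = 15 edges present). Then P(X_S = 1) = (1/2)^15 = 1/32768. By linearity of expectation, E[# K_6] = C(168, 6) · (1/2)^15 = 28530983404 / 32768 = 7132745851/8192 ≈ 870696.515015.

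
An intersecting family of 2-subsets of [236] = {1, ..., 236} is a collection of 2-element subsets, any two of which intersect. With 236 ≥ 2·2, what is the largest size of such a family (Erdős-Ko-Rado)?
max |F| = C(235, 1) = 235

Erdős-Ko-Rado (1961): when n ≥ 2k, max |F| = C(n−1, k−1). The bound is attained by the star {A : i ∈ A} for any fixed i ∈ [n]. Here C(236−1, 2−1) = C(235, 1) = 235.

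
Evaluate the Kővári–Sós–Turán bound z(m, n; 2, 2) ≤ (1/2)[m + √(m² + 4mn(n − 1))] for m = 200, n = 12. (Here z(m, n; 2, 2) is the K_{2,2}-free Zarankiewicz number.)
z(200, 12; 2, 2) ≤ (1/2)[200 + √(200² + 4·200·12·11)] = (1/2)[200 + √145600] = 290.7878

Kővári–Sós–Turán: let r_1, ..., r_200 be the row sums and z = Σ r_i the total number of 1s. Each pair of columns can share at most one row with both entries 1 (else a 2×2 all-ones block appears), so Σ_i C(r_i, 2) ≤ C(12, 2) = 66. By convexity Σ_i C(r_i, 2) ≥ 200·C(z/200, 2) = z(z − 200)/(2·200), giving z² − 200z − 200·12·11 ≤ 0 and hence z ≤ (1/2)[200 + √(40000 + 4·26400)] = (1/2)[200 + √145600] ≈ (1/2)(200 + 381.5757) = 290.7878.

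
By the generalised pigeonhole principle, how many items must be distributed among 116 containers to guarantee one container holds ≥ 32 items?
n = (32 − 1)·116 + 1 = 3597

By the generalised pigeonhole principle, to guarantee some box contains ≥ r objects we need more than (r − 1) · k objects total. Threshold: n = (r − 1) · k + 1. With r = 32 and k = 116: n = 31 · 116 + 1 = 3596 + 1 = 3597. For n = 3596 = 31 · 116, we can put exactly 31 objects in every box, avoiding 32 in any single one — so 3597 is tight.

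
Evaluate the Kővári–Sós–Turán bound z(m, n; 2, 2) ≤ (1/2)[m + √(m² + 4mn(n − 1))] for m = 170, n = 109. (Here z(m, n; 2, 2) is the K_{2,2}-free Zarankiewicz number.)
z(170, 109; 2, 2) ≤ (1/2)[170 + √(170² + 4·170·109·108)] = (1/2)[170 + √8033860] = 1502.2032

Kővári–Sós–Turán: let r_1, ..., r_170 be the row sums and z = Σ r_i the total number of 1s. Each pair of columns can share at most one row with both entries 1 (else a 2×2 all-ones block appears), so Σ_i C(r_i, 2) ≤ C(109, 2) = 5886. By convexity Σ_i C(r_i, 2) ≥ 170·C(z/170, 2) = z(z − 170)/(2·170), giving z² − 170z − 170·109·108 ≤ 0 and hence z ≤ (1/2)[170 + √(28900 + 4·2001240)] = (1/2)[170 + √8033860] ≈ (1/2)(170 + 2834.4065) = 1502.2032.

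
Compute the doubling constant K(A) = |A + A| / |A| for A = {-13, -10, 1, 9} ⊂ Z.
K = |A + A| / |A| = 10/4 = 5/2

Enumerate A + A = {a + b : a, b ∈ A}. With |A| = 4, there are |A|^2 = 16 ordered sum pairs; collecting distinct values, A + A = {-26, -23, -20, -12, -9, -4, -1, 2, 10, 18}, so |A + A| = 10. Thus K = 10/4 = 5/2. For comparison, the minimum possible |A + A| over all 4-element sets is 2·4 − 1 = 7 (so min K = 7/4), attained only by arithmetic progressions.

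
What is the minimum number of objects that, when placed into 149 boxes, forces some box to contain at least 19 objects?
n = (19 − 1)·149 + 1 = 2683

By the generalised pigeonhole principle, to guarantee some box contains ≥ r objects we need more than (r − 1) · k objects total. Threshold: n = (r − 1) · k + 1. With r = 19 and k = 149: n = 18 · 149 + 1 = 2682 + 1 = 2683. For n = 2682 = 18 · 149, we can put exactly 18 objects in every box, avoiding 19 in any single one — so 2683 is tight.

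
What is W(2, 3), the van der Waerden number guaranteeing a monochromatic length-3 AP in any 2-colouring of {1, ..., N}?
W(2, 3) = 9

Lower bound: the 2-colouring RRBBRRBB of {1, ..., 8} (R at positions {1, 2, 5, 6}, B at {3, 4, 7, 8}) contains no monochromatic 3-term AP, so W(2, 3) > 8. Upper bound: a case analysis on any 2-colouring of {1, ..., 9} forces such an AP. Hence W(2, 3) = 9.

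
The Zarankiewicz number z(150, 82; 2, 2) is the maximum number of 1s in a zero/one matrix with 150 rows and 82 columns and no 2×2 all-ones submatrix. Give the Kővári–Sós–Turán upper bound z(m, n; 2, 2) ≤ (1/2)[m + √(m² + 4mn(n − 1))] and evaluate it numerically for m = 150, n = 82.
z(150, 82; 2, 2) ≤ (1/2)[150 + √(150² + 4·150·82·81)] = (1/2)[150 + √4007700] = 1075.962

Kővári–Sós–Turán: let r_1, ..., r_150 be the row sums and z = Σ r_i the total number of 1s. Each pair of columns can share at most one row with both entries 1 (else a 2×2 all-ones block appears), so Σ_i C(r_i, 2) ≤ C(82, 2) = 3321. By convexity Σ_i C(r_i, 2) ≥ 150·C(z/150, 2) = z(z − 150)/(2·150), giving z² − 150z − 150·82·81 ≤ 0 and hence z ≤ (1/2)[150 + √(22500 + 4·996300)] = (1/2)[150 + √4007700] ≈ (1/2)(150 + 2001.9241) = 1075.962.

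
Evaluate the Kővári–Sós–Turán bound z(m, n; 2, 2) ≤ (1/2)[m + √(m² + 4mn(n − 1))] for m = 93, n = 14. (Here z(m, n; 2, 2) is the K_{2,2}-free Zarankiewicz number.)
z(93, 14; 2, 2) ≤ (1/2)[93 + √(93² + 4·93·14·13)] = (1/2)[93 + √76353] = 184.6602

Kővári–Sós–Turán: let r_1, ..., r_93 be the row sums and z = Σ r_i the total number of 1s. Each pair of columns can share at most one row with both entries 1 (else a 2×2 all-ones block appears), so Σ_i C(r_i, 2) ≤ C(14, 2) = 91. By convexity Σ_i C(r_i, 2) ≥ 93·C(z/93, 2) = z(z − 93)/(2·93), giving z² − 93z − 93·14·13 ≤ 0 and hence z ≤ (1/2)[93 + √(8649 + 4·16926)] = (1/2)[93 + √76353] ≈ (1/2)(93 + 276.3205) = 184.6602.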